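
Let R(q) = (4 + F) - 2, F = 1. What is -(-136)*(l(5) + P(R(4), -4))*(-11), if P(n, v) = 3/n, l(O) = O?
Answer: -8976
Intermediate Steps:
R(q) = 3 (R(q) = (4 + 1) - 2 = 5 - 2 = 3)
-(-136)*(l(5) + P(R(4), -4))*(-11) = -(-136)*(5 + 3/3)*(-11) = -(-136)*(5 + 3*(⅓))*(-11) = -(-136)*(5 + 1)*(-11) = -(-136)*6*(-11) = -34*(-24)*(-11) = 816*(-11) = -8976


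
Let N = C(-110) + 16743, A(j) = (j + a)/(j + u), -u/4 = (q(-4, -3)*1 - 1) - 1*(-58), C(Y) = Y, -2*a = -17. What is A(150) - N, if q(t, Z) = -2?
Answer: -2328937/140 ≈ -16635.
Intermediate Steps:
a = 17/2 (a = -½*(-17) = 17/2 ≈ 8.5000)
u = -220 (u = -4*((-2*1 - 1) - 1*(-58)) = -4*((-2 - 1) + 58) = -4*(-3 + 58) = -4*55 = -220)
A(j) = (17/2 + j)/(-220 + j) (A(j) = (j + 17/2)/(j - 220) = (17/2 + j)/(-220 + j))
N = 16633 (N = -110 + 16743 = 16633)
A(150) - N = (17/2 + 150)/(-220 + 150) - 1*16633 = (317/2)/(-70) - 16633 = -1/70*317/2 - 16633 = -317/140 - 16633 = -2328937/140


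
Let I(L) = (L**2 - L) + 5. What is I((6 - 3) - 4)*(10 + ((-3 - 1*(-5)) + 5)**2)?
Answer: 413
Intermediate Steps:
I(L) = 5 + L**2 - L
I((6 - 3) - 4)*(10 + ((-3 - 1*(-5)) + 5)**2) = (5 + ((6 - 3) - 4)**2 - ((6 - 3) - 4))*(10 + ((-3 - 1*(-5)) + 5)**2) = (5 + (3 - 4)**2 - (3 - 4))*(10 + ((-3 + 5) + 5)**2) = (5 + (-1)**2 - 1*(-1))*(10 + (2 + 5)**2) = (5 + 1 + 1)*(10 + 7**2) = 7*(10 + 49) = 7*59 = 413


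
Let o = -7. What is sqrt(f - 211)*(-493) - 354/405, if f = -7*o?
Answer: -118/135 - 4437*I*sqrt(2) ≈ -0.87407 - 6274.9*I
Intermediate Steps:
f = 49 (f = -7*(-7) = 49)
sqrt(f - 211)*(-493) - 354/405 = sqrt(49 - 211)*(-493) - 354/405 = sqrt(-162)*(-493) - 354*1/405 = (9*I*sqrt(2))*(-493) - 118/135 = -4437*I*sqrt(2) - 118/135 = -118/135 - 4437*I*sqrt(2)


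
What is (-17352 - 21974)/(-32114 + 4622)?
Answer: 19663/13746 ≈ 1.4305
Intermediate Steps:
(-17352 - 21974)/(-32114 + 4622) = -39326/(-27492) = -39326*(-1/27492) = 19663/13746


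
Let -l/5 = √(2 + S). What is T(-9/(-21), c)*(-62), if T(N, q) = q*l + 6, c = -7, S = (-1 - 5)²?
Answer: -372 - 2170*√38 ≈ -13749.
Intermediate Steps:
S = 36 (S = (-6)² = 36)
l = -5*√38 (l = -5*√(2 + 36) = -5*√38 ≈ -30.822)
T(N, q) = 6 - 5*q*√38 (T(N, q) = q*(-5*√38) + 6 = -5*q*√38 + 6 = 6 - 5*q*√38)
T(-9/(-21), c)*(-62) = (6 - 5*(-7)*√38)*(-62) = (6 + 35*√38)*(-62) = -372 - 2170*√38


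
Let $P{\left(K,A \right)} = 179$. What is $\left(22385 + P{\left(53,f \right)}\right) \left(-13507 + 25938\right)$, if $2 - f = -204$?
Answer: $280493084$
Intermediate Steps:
$f = 206$ ($f = 2 - -204 = 2 + 204 = 206$)
$\left(22385 + P{\left(53,f \right)}\right) \left(-13507 + 25938\right) = \left(22385 + 179\right) \left(-13507 + 25938\right) = 22564 \cdot 12431 = 280493084$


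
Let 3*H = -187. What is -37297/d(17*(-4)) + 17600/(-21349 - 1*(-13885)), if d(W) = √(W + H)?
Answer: -2200/933 + 37297*I*√1173/391 ≈ -2.358 + 3267.0*I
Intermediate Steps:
H = -187/3 (H = (⅓)*(-187) = -187/3 ≈ -62.333)
d(W) = √(-187/3 + W) (d(W) = √(W - 187/3) = √(-187/3 + W))
-37297/d(17*(-4)) + 17600/(-21349 - 1*(-13885)) = -37297*3/√(-561 + 9*(17*(-4))) + 17600/(-21349 - 1*(-13885)) = -37297*3/√(-561 + 9*(-68)) + 17600/(-21349 + 13885) = -37297*3/√(-561 - 612) + 17600/(-7464) = -37297*(-I*√1173/391) + 17600*(-1/7464) = -37297*(-I*√1173/391) - 2200/933 = -(-37297)*I*√1173/391 - 2200/933 = 37297*I*√1173/391 - 2200/933 = -2200/933 + 37297*I*√1173/391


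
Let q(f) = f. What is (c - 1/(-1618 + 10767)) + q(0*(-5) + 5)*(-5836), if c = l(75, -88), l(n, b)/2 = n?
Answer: -265595471/9149 ≈ -29030.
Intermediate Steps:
l(n, b) = 2*n
c = 150 (c = 2*75 = 150)
(c - 1/(-1618 + 10767)) + q(0*(-5) + 5)*(-5836) = (150 - 1/(-1618 + 10767)) + (0*(-5) + 5)*(-5836) = (150 - 1/9149) + (0 + 5)*(-5836) = (150 - 1*1/9149) + 5*(-5836) = (150 - 1/9149) - 29180 = 1372349/9149 - 29180 = -265595471/9149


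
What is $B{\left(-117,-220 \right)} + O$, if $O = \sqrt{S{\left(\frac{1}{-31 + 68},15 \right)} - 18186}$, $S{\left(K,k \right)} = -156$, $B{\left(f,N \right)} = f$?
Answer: $-117 + 3 i \sqrt{2038} \approx -117.0 + 135.43 i$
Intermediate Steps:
$O = 3 i \sqrt{2038}$ ($O = \sqrt{-156 - 18186} = \sqrt{-18342} = 3 i \sqrt{2038} \approx 135.43 i$)
$B{\left(-117,-220 \right)} + O = -117 + 3 i \sqrt{2038}$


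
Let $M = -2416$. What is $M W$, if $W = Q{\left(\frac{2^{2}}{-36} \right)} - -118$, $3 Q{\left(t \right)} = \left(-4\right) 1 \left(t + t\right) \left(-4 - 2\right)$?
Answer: $- \frac{2527136}{9} \approx -2.8079 \cdot 10^{5}$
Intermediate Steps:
$Q{\left(t \right)} = 16 t$ ($Q{\left(t \right)} = \frac{\left(-4\right) 1 \left(t + t\right) \left(-4 - 2\right)}{3} = \frac{\left(-4\right) 2 t \left(-6\right)}{3} = \frac{\left(-4\right) \left(- 12 t\right)}{3} = \frac{48 t}{3} = 16 t$)
$W = \frac{1046}{9}$ ($W = 16 \frac{2^{2}}{-36} - -118 = 16 \cdot 4 \left(- \frac{1}{36}\right) + 118 = 16 \left(- \frac{1}{9}\right) + 118 = - \frac{16}{9} + 118 = \frac{1046}{9} \approx 116.22$)
$M W = \left(-2416\right) \frac{1046}{9} = - \frac{2527136}{9}$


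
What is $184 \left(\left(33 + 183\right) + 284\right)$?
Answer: $92000$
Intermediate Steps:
$184 \left(\left(33 + 183\right) + 284\right) = 184 \left(216 + 284\right) = 184 \cdot 500 = 92000$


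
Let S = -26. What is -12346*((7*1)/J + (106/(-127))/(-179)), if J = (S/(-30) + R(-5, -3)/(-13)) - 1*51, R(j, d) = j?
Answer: 370407642694/220532833 ≈ 1679.6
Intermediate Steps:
J = -9701/195 (J = (-26/(-30) - 5/(-13)) - 1*51 = (-26*(-1/30) - 5*(-1/13)) - 51 = (13/15 + 5/13) - 51 = 244/195 - 51 = -9701/195 ≈ -49.749)
-12346*((7*1)/J + (106/(-127))/(-179)) = -12346*((7*1)/(-9701/195) + (106/(-127))/(-179)) = -12346*(7*(-195/9701) + (106*(-1/127))*(-1/179)) = -12346*(-1365/9701 - 106/127*(-1/179)) = -12346*(-1365/9701 + 106/22733) = -12346*(-30002239/220532833) = 370407642694/220532833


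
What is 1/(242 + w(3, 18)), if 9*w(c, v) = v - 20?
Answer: 9/2176 ≈ 0.0041360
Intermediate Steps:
w(c, v) = -20/9 + v/9 (w(c, v) = (v - 20)/9 = (-20 + v)/9 = -20/9 + v/9)
1/(242 + w(3, 18)) = 1/(242 + (-20/9 + (1/9)*18)) = 1/(242 + (-20/9 + 2)) = 1/(242 - 2/9) = 1/(2176/9) = 9/2176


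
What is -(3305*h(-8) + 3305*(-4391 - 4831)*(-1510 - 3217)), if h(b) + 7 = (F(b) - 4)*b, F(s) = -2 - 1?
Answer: -144073024115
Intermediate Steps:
F(s) = -3
h(b) = -7 - 7*b (h(b) = -7 + (-3 - 4)*b = -7 - 7*b)
-(3305*h(-8) + 3305*(-4391 - 4831)*(-1510 - 3217)) = -(-23135 + 185080 + 3305*(-4391 - 4831)*(-1510 - 3217)) = -3305/(1/((-7 + 56) - 9222*(-4727))) = -3305/(1/(49 + 43592394)) = -3305/(1/43592443) = -3305/1/43592443 = -3305*43592443 = -144073024115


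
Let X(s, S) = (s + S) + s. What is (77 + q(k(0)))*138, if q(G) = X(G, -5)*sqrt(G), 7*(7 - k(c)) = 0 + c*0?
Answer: 10626 + 1242*sqrt(7) ≈ 13912.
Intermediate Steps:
X(s, S) = S + 2*s (X(s, S) = (S + s) + s = S + 2*s)
k(c) = 7 (k(c) = 7 - (0 + c*0)/7 = 7 - (0 + 0)/7 = 7 - 1/7*0 = 7 + 0 = 7)
q(G) = sqrt(G)*(-5 + 2*G) (q(G) = (-5 + 2*G)*sqrt(G) = sqrt(G)*(-5 + 2*G))
(77 + q(k(0)))*138 = (77 + sqrt(7)*(-5 + 2*7))*138 = (77 + sqrt(7)*(-5 + 14))*138 = (77 + sqrt(7)*9)*138 = (77 + 9*sqrt(7))*138 = 10626 + 1242*sqrt(7)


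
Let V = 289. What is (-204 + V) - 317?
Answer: -232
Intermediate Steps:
(-204 + V) - 317 = (-204 + 289) - 317 = 85 - 317 = -232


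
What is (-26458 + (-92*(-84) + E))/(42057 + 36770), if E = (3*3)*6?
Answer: -2668/11261 ≈ -0.23692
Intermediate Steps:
E = 54 (E = 9*6 = 54)
(-26458 + (-92*(-84) + E))/(42057 + 36770) = (-26458 + (-92*(-84) + 54))/(42057 + 36770) = (-26458 + (7728 + 54))/78827 = (-26458 + 7782)*(1/78827) = -18676*1/78827 = -2668/11261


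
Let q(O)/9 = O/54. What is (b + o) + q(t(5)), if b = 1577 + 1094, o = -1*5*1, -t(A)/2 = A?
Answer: 7993/3 ≈ 2664.3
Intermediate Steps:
t(A) = -2*A
q(O) = O/6 (q(O) = 9*(O/54) = O/6)
o = -5 (o = -5*1 = -5)
b = 2671
(b + o) + q(t(5)) = (2671 - 5) + (-2*5)/6 = 2666 + (⅙)*(-10) = 2666 - 5/3 = 7993/3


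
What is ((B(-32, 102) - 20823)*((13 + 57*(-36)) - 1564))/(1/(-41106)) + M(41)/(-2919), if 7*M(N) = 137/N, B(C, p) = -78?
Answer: -2593298668156777991/837753 ≈ -3.0955e+12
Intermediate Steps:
M(N) = 137/(7*N) (M(N) = (137/N)/7 = 137/(7*N))
((B(-32, 102) - 20823)*((13 + 57*(-36)) - 1564))/(1/(-41106)) + M(41)/(-2919) = ((-78 - 20823)*((13 + 57*(-36)) - 1564))/(1/(-41106)) + ((137/7)/41)/(-2919) = (-20901*((13 - 2052) - 1564))/(-1/41106) + ((137/7)*(1/41))*(-1/2919) = -20901*(-2039 - 1564)*(-41106) + (137/287)*(-1/2919) = -20901*(-3603)*(-41106) - 137/837753 = 75306303*(-41106) - 137/837753 = -3095540891118 - 137/837753 = -2593298668156777991/837753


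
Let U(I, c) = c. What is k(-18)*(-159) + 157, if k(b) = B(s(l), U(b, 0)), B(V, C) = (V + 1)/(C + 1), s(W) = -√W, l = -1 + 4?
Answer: -2 + 159*√3 ≈ 273.40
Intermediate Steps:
l = 3
B(V, C) = (1 + V)/(1 + C)
k(b) = 1 - √3 (k(b) = (1 - √3)/(1 + 0) = (1 - √3)/1 = 1*(1 - √3) = 1 - √3)
k(-18)*(-159) + 157 = (1 - √3)*(-159) + 157 = (-159 + 159*√3) + 157 = -2 + 159*√3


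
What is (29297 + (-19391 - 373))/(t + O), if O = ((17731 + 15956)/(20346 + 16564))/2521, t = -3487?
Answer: -887046698630/324465699883 ≈ -2.7339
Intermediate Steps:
O = 33687/93050110 (O = (33687/36910)*(1/2521) = 33687/93050110 ≈ 0.00036203)
(29297 + (-19391 - 373))/(t + O) = (29297 + (-19391 - 373))/(-3487 + 33687/93050110) = (29297 - 19764)/(-324465699883/93050110) = 9533*(-93050110/324465699883) = -887046698630/324465699883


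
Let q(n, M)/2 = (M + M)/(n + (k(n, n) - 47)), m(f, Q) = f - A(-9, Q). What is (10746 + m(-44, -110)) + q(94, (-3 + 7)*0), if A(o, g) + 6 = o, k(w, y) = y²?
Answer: 10717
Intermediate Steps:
A(o, g) = -6 + o
m(f, Q) = 15 + f (m(f, Q) = f - (-6 - 9) = f - 1*(-15) = f + 15 = 15 + f)
q(n, M) = 4*M/(-47 + n + n²) (q(n, M) = 2*((M + M)/(n + (n² - 47))) = 2*((2*M)/(n + (-47 + n²))) = 2*((2*M)/(-47 + n + n²)) = 2*(2*M/(-47 + n + n²)) = 4*M/(-47 + n + n²))
(10746 + m(-44, -110)) + q(94, (-3 + 7)*0) = (10746 + (15 - 44)) + 4*((-3 + 7)*0)/(-47 + 94 + 94²) = (10746 - 29) + 4*(4*0)/(-47 + 94 + 8836) = 10717 + 4*0/8883 = 10717 + 4*0*(1/8883) = 10717 + 0 = 10717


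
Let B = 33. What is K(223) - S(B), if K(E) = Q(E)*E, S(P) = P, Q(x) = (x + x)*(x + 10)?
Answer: 23173681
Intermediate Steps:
Q(x) = 2*x*(10 + x) (Q(x) = (2*x)*(10 + x) = 2*x*(10 + x))
K(E) = 2*E²*(10 + E) (K(E) = (2*E*(10 + E))*E = 2*E²*(10 + E))
K(223) - S(B) = 2*223²*(10 + 223) - 1*33 = 2*49729*233 - 33 = 23173714 - 33 = 23173681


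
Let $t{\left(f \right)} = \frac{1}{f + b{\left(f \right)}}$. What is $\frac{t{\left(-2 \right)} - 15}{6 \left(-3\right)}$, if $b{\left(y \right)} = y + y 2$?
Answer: $\frac{121}{144} \approx 0.84028$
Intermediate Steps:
$b{\left(y \right)} = 3 y$ ($b{\left(y \right)} = y + 2 y = 3 y$)
$t{\left(f \right)} = \frac{1}{4 f}$ ($t{\left(f \right)} = \frac{1}{f + 3 f} = \frac{1}{4 f}$)
$\frac{t{\left(-2 \right)} - 15}{6 \left(-3\right)} = \frac{\frac{1}{4 \left(-2\right)} - 15}{6 \left(-3\right)} = \frac{\frac{1}{4} \left(- \frac{1}{2}\right) - 15}{-18} = \left(- \frac{1}{8} - 15\right) \left(- \frac{1}{18}\right) = \left(- \frac{121}{8}\right) \left(- \frac{1}{18}\right) = \frac{121}{144}$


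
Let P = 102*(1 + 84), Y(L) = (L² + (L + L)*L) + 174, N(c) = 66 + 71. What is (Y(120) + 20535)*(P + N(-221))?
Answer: 562846563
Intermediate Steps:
N(c) = 137
Y(L) = 174 + 3*L² (Y(L) = (L² + (2*L)*L) + 174 = (L² + 2*L²) + 174 = 3*L² + 174 = 174 + 3*L²)
P = 8670 (P = 102*85 = 8670)
(Y(120) + 20535)*(P + N(-221)) = ((174 + 3*120²) + 20535)*(8670 + 137) = ((174 + 3*14400) + 20535)*8807 = ((174 + 43200) + 20535)*8807 = (43374 + 20535)*8807 = 63909*8807 = 562846563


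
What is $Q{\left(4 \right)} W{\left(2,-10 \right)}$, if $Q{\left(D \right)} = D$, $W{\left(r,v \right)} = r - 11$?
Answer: $-36$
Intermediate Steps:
$W{\left(r,v \right)} = -11 + r$
$Q{\left(4 \right)} W{\left(2,-10 \right)} = 4 \left(-11 + 2\right) = 4 \left(-9\right) = -36$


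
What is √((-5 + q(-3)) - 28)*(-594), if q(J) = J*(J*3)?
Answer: -594*I*√6 ≈ -1455.0*I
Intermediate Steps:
q(J) = 3*J² (q(J) = J*(3*J) = 3*J²)
√((-5 + q(-3)) - 28)*(-594) = √((-5 + 3*(-3)²) - 28)*(-594) = √((-5 + 3*9) - 28)*(-594) = √((-5 + 27) - 28)*(-594) = √(22 - 28)*(-594) = √(-6)*(-594) = (I*√6)*(-594) = -594*I*√6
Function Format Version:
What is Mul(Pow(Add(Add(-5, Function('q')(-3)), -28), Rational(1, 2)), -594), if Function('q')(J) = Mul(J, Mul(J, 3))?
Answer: Mul(-594, I, Pow(6, Rational(1, 2))) ≈ Mul(-1455.0, I)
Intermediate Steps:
Function('q')(J) = Mul(3, Pow(J, 2)) (Function('q')(J) = Mul(J, Mul(3, J)) = Mul(3, Pow(J, 2)))
Mul(Pow(Add(Add(-5, Function('q')(-3)), -28), Rational(1, 2)), -594) = Mul(Pow(Add(Add(-5, Mul(3, Pow(-3, 2))), -28), Rational(1, 2)), -594) = Mul(Pow(Add(Add(-5, Mul(3, 9)), -28), Rational(1, 2)), -594) = Mul(Pow(Add(Add(-5, 27), -28), Rational(1, 2)), -594) = Mul(Pow(Add(22, -28), Rational(1, 2)), -594) = Mul(Pow(-6, Rational(1, 2)), -594) = Mul(Mul(I, Pow(6, Rational(1, 2))), -594) = Mul(-594, I, Pow(6, Rational(1, 2)))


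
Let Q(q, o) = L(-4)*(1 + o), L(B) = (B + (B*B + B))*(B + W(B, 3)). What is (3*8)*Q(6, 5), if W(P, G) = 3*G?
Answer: 5760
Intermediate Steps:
L(B) = (9 + B)*(B² + 2*B) (L(B) = (B + (B*B + B))*(B + 3*3) = (B + (B² + B))*(B + 9) = (B + (B + B²))*(9 + B) = (B² + 2*B)*(9 + B) = (9 + B)*(B² + 2*B))
Q(q, o) = 40 + 40*o (Q(q, o) = (-4*(18 + (-4)² + 11*(-4)))*(1 + o) = (-4*(18 + 16 - 44))*(1 + o) = (-4*(-10))*(1 + o) = 40*(1 + o) = 40 + 40*o)
(3*8)*Q(6, 5) = (3*8)*(40 + 40*5) = 24*(40 + 200) = 24*240 = 5760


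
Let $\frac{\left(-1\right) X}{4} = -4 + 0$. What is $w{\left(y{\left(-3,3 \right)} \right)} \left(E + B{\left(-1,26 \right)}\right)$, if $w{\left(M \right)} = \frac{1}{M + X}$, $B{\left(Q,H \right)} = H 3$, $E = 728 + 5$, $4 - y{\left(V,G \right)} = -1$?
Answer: $\frac{811}{21} \approx 38.619$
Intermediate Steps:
$y{\left(V,G \right)} = 5$ ($y{\left(V,G \right)} = 4 - -1 = 4 + 1 = 5$)
$X = 16$ ($X = - 4 \left(-4 + 0\right) = \left(-4\right) \left(-4\right) = 16$)
$E = 733$
$B{\left(Q,H \right)} = 3 H$
$w{\left(M \right)} = \frac{1}{16 + M}$ ($w{\left(M \right)} = \frac{1}{M + 16} = \frac{1}{16 + M}$)
$w{\left(y{\left(-3,3 \right)} \right)} \left(E + B{\left(-1,26 \right)}\right) = \frac{733 + 3 \cdot 26}{16 + 5} = \frac{733 + 78}{21} = \frac{1}{21} \cdot 811 = \frac{811}{21}$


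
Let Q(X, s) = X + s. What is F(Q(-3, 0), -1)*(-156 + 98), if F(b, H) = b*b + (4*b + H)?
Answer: 232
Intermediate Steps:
F(b, H) = H + b² + 4*b (F(b, H) = b² + (H + 4*b) = H + b² + 4*b)
F(Q(-3, 0), -1)*(-156 + 98) = (-1 + (-3 + 0)² + 4*(-3 + 0))*(-156 + 98) = (-1 + (-3)² + 4*(-3))*(-58) = (-1 + 9 - 12)*(-58) = -4*(-58) = 232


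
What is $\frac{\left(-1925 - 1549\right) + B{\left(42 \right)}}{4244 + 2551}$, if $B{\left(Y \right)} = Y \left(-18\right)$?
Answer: $- \frac{94}{151} \approx -0.62252$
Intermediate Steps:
$B{\left(Y \right)} = - 18 Y$
$\frac{\left(-1925 - 1549\right) + B{\left(42 \right)}}{4244 + 2551} = \frac{\left(-1925 - 1549\right) - 756}{4244 + 2551} = \frac{\left(-1925 - 1549\right) - 756}{6795} = \left(-3474 - 756\right) \frac{1}{6795} = \left(-4230\right) \frac{1}{6795} = - \frac{94}{151}$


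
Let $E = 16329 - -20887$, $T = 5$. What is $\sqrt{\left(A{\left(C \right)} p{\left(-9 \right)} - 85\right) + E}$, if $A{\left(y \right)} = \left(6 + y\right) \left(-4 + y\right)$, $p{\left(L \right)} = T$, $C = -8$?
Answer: $3 \sqrt{4139} \approx 193.01$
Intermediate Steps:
$p{\left(L \right)} = 5$
$E = 37216$ ($E = 16329 + 20887 = 37216$)
$A{\left(y \right)} = \left(-4 + y\right) \left(6 + y\right)$
$\sqrt{\left(A{\left(C \right)} p{\left(-9 \right)} - 85\right) + E} = \sqrt{\left(\left(-24 + \left(-8\right)^{2} + 2 \left(-8\right)\right) 5 - 85\right) + 37216} = \sqrt{\left(\left(-24 + 64 - 16\right) 5 - 85\right) + 37216} = \sqrt{\left(24 \cdot 5 - 85\right) + 37216} = \sqrt{\left(120 - 85\right) + 37216} = \sqrt{35 + 37216} = \sqrt{37251} = 3 \sqrt{4139}$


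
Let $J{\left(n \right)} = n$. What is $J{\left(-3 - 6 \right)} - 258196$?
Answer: $-258205$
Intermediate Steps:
$J{\left(-3 - 6 \right)} - 258196 = \left(-3 - 6\right) - 258196 = -9 - 258196 = -258205$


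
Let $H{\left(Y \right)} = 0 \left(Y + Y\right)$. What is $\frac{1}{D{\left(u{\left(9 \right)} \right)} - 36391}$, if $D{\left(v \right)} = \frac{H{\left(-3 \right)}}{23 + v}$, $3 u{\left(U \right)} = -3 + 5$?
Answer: $- \frac{1}{36391} \approx -2.7479 \cdot 10^{-5}$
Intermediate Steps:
$u{\left(U \right)} = \frac{2}{3}$ ($u{\left(U \right)} = \frac{-3 + 5}{3} = \frac{1}{3} \cdot 2 = \frac{2}{3}$)
$H{\left(Y \right)} = 0$ ($H{\left(Y \right)} = 0 \cdot 2 Y = 0$)
$D{\left(v \right)} = 0$ ($D{\left(v \right)} = \frac{0}{23 + v} = 0$)
$\frac{1}{D{\left(u{\left(9 \right)} \right)} - 36391} = \frac{1}{0 - 36391} = \frac{1}{-36391} = - \frac{1}{36391}$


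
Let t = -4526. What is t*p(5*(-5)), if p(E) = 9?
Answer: -40734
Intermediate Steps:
t*p(5*(-5)) = -4526*9 = -40734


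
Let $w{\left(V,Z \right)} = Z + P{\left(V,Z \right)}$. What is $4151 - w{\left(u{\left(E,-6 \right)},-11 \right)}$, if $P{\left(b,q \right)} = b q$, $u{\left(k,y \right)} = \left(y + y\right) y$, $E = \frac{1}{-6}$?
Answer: $4954$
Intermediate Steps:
$E = - \frac{1}{6} \approx -0.16667$
$u{\left(k,y \right)} = 2 y^{2}$ ($u{\left(k,y \right)} = 2 y y = 2 y^{2}$)
$w{\left(V,Z \right)} = Z + V Z$
$4151 - w{\left(u{\left(E,-6 \right)},-11 \right)} = 4151 - - 11 \left(1 + 2 \left(-6\right)^{2}\right) = 4151 - - 11 \left(1 + 2 \cdot 36\right) = 4151 - - 11 \left(1 + 72\right) = 4151 - \left(-11\right) 73 = 4151 - -803 = 4151 + 803 = 4954$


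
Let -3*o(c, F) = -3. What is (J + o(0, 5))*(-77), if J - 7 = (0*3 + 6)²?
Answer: -3388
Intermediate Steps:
o(c, F) = 1 (o(c, F) = -⅓*(-3) = 1)
J = 43 (J = 7 + (0*3 + 6)² = 7 + (0 + 6)² = 7 + 6² = 7 + 36 = 43)
(J + o(0, 5))*(-77) = (43 + 1)*(-77) = 44*(-77) = -3388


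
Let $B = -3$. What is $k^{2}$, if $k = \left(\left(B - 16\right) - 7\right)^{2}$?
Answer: $456976$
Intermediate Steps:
$k = 676$ ($k = \left(\left(-3 - 16\right) - 7\right)^{2} = \left(-19 - 7\right)^{2} = \left(-26\right)^{2} = 676$)
$k^{2} = 676^{2} = 456976$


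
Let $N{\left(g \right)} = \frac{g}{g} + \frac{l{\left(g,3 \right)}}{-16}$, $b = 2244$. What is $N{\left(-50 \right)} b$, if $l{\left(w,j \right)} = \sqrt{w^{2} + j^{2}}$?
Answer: $2244 - \frac{561 \sqrt{2509}}{4} \approx -4781.1$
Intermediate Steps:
$l{\left(w,j \right)} = \sqrt{j^{2} + w^{2}}$
$N{\left(g \right)} = 1 - \frac{\sqrt{9 + g^{2}}}{16}$ ($N{\left(g \right)} = \frac{g}{g} + \frac{\sqrt{3^{2} + g^{2}}}{-16} = 1 + \sqrt{9 + g^{2}} \left(- \frac{1}{16}\right) = 1 - \frac{\sqrt{9 + g^{2}}}{16}$)
$N{\left(-50 \right)} b = \left(1 - \frac{\sqrt{9 + \left(-50\right)^{2}}}{16}\right) 2244 = \left(1 - \frac{\sqrt{9 + 2500}}{16}\right) 2244 = \left(1 - \frac{\sqrt{2509}}{16}\right) 2244 = 2244 - \frac{561 \sqrt{2509}}{4}$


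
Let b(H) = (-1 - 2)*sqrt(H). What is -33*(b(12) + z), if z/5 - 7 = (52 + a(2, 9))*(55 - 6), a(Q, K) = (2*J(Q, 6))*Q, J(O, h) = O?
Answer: -486255 + 198*sqrt(3) ≈ -4.8591e+5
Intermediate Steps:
b(H) = -3*sqrt(H)
a(Q, K) = 2*Q**2 (a(Q, K) = (2*Q)*Q = 2*Q**2)
z = 14735 (z = 35 + 5*((52 + 2*2**2)*(55 - 6)) = 35 + 5*((52 + 2*4)*49) = 35 + 5*((52 + 8)*49) = 35 + 5*(60*49) = 35 + 5*2940 = 35 + 14700 = 14735)
-33*(b(12) + z) = -33*(-6*sqrt(3) + 14735) = -33*(14735 - 6*sqrt(3)) = -486255 + 198*sqrt(3)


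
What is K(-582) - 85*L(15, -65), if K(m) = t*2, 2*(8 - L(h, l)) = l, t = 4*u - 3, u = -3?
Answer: -6945/2 ≈ -3472.5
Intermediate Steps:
t = -15 (t = 4*(-3) - 3 = -12 - 3 = -15)
L(h, l) = 8 - l/2
K(m) = -30 (K(m) = -15*2 = -30)
K(-582) - 85*L(15, -65) = -30 - 85*(8 - ½*(-65)) = -30 - 85*(8 + 65/2) = -30 - 85*81/2 = -30 - 1*6885/2 = -30 - 6885/2 = -6945/2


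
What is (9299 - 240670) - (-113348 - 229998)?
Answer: 111975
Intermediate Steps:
(9299 - 240670) - (-113348 - 229998) = -231371 - 1*(-343346) = -231371 + 343346 = 111975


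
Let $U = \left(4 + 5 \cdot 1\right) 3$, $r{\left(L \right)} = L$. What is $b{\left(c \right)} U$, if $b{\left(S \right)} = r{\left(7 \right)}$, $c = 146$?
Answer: $189$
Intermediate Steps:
$U = 27$ ($U = \left(4 + 5\right) 3 = 9 \cdot 3 = 27$)
$b{\left(S \right)} = 7$
$b{\left(c \right)} U = 7 \cdot 27 = 189$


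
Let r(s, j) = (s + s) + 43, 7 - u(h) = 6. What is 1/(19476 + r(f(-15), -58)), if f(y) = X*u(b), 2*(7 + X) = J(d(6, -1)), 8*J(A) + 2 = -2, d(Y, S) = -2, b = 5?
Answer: 2/39009 ≈ 5.1270e-5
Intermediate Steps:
J(A) = -½ (J(A) = -¼ + (⅛)*(-2) = -¼ - ¼ = -½)
u(h) = 1 (u(h) = 7 - 1*6 = 7 - 6 = 1)
X = -29/4 (X = -7 + (½)*(-½) = -7 - ¼ = -29/4 ≈ -7.2500)
f(y) = -29/4 (f(y) = -29/4*1 = -29/4)
r(s, j) = 43 + 2*s (r(s, j) = 2*s + 43 = 43 + 2*s)
1/(19476 + r(f(-15), -58)) = 1/(19476 + (43 + 2*(-29/4))) = 1/(19476 + (43 - 29/2)) = 1/(19476 + 57/2) = 1/(39009/2) = 2/39009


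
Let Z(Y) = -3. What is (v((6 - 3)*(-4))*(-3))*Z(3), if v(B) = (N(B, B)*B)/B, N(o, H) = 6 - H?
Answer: 162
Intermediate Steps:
v(B) = 6 - B (v(B) = ((6 - B)*B)/B = (B*(6 - B))/B = 6 - B)
(v((6 - 3)*(-4))*(-3))*Z(3) = ((6 - (6 - 3)*(-4))*(-3))*(-3) = ((6 - 3*(-4))*(-3))*(-3) = ((6 - 1*(-12))*(-3))*(-3) = ((6 + 12)*(-3))*(-3) = (18*(-3))*(-3) = -54*(-3) = 162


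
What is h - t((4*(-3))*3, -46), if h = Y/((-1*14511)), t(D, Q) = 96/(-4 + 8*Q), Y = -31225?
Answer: 1084063/449841 ≈ 2.4099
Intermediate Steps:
h = 31225/14511 (h = -31225/((-1*14511)) = -31225/(-14511) = -31225*(-1/14511) = 31225/14511 ≈ 2.1518)
h - t((4*(-3))*3, -46) = 31225/14511 - 24/(-1 + 2*(-46)) = 31225/14511 - 24/(-1 - 92) = 31225/14511 - 24/(-93) = 31225/14511 - 24*(-1)/93 = 31225/14511 - 1*(-8/31) = 31225/14511 + 8/31 = 1084063/449841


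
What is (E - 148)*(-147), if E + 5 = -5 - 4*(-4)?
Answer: 20874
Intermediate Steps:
E = 6 (E = -5 + (-5 - 4*(-4)) = -5 + (-5 + 16) = -5 + 11 = 6)
(E - 148)*(-147) = (6 - 148)*(-147) = -142*(-147) = 20874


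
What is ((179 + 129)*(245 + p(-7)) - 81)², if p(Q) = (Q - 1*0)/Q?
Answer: 5728521969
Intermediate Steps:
p(Q) = 1 (p(Q) = (Q + 0)/Q = Q/Q = 1)
((179 + 129)*(245 + p(-7)) - 81)² = ((179 + 129)*(245 + 1) - 81)² = (308*246 - 81)² = (75768 - 81)² = 75687² = 5728521969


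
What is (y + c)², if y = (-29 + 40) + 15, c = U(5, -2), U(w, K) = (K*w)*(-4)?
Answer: 4356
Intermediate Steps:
U(w, K) = -4*K*w
c = 40 (c = -4*(-2)*5 = 40)
y = 26 (y = 11 + 15 = 26)
(y + c)² = (26 + 40)² = 66² = 4356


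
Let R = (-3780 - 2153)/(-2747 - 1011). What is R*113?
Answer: 670429/3758 ≈ 178.40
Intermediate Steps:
R = 5933/3758 (R = -5933/(-3758) = -5933*(-1/3758) = 5933/3758 ≈ 1.5788)
R*113 = (5933/3758)*113 = 670429/3758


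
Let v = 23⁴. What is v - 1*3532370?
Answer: -3252529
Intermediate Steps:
v = 279841
v - 1*3532370 = 279841 - 1*3532370 = 279841 - 3532370 = -3252529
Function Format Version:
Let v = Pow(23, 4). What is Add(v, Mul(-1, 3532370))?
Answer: -3252529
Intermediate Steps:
v = 279841
Add(v, Mul(-1, 3532370)) = Add(279841, Mul(-1, 3532370)) = Add(279841, -3532370) = -3252529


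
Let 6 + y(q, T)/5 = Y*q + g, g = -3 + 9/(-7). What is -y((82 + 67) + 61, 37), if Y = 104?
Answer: -764040/7 ≈ -1.0915e+5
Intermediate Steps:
g = -30/7 (g = -3 + 9*(-⅐) = -3 - 9/7 = -30/7 ≈ -4.2857)
y(q, T) = -360/7 + 520*q (y(q, T) = -30 + 5*(104*q - 30/7) = -30 + 5*(-30/7 + 104*q) = -30 + (-150/7 + 520*q) = -360/7 + 520*q)
-y((82 + 67) + 61, 37) = -(-360/7 + 520*((82 + 67) + 61)) = -(-360/7 + 520*(149 + 61)) = -(-360/7 + 520*210) = -(-360/7 + 109200) = -1*764040/7 = -764040/7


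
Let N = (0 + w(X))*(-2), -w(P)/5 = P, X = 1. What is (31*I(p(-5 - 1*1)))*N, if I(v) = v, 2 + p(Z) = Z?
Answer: -2480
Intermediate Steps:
w(P) = -5*P
p(Z) = -2 + Z
N = 10 (N = (0 - 5*1)*(-2) = (0 - 5)*(-2) = -5*(-2) = 10)
(31*I(p(-5 - 1*1)))*N = (31*(-2 + (-5 - 1*1)))*10 = (31*(-2 + (-5 - 1)))*10 = (31*(-2 - 6))*10 = (31*(-8))*10 = -248*10 = -2480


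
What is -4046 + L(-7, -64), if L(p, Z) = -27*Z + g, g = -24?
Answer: -2342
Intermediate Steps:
L(p, Z) = -24 - 27*Z (L(p, Z) = -27*Z - 24 = -24 - 27*Z)
-4046 + L(-7, -64) = -4046 + (-24 - 27*(-64)) = -4046 + (-24 + 1728) = -4046 + 1704 = -2342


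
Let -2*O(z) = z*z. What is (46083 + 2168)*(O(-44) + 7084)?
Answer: 295103116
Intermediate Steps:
O(z) = -z²/2 (O(z) = -z*z/2 = -z²/2)
(46083 + 2168)*(O(-44) + 7084) = (46083 + 2168)*(-½*(-44)² + 7084) = 48251*(-½*1936 + 7084) = 48251*(-968 + 7084) = 48251*6116 = 295103116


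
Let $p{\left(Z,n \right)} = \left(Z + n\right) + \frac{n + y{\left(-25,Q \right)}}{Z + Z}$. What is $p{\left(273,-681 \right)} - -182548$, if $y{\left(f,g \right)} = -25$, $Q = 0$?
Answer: $\frac{49723867}{273} \approx 1.8214 \cdot 10^{5}$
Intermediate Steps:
$p{\left(Z,n \right)} = Z + n + \frac{-25 + n}{2 Z}$ ($p{\left(Z,n \right)} = \left(Z + n\right) + \frac{n - 25}{Z + Z} = \left(Z + n\right) + \frac{-25 + n}{2 Z} = Z + n + \frac{-25 + n}{2 Z}$)
$p{\left(273,-681 \right)} - -182548 = \frac{-25 - 681 + 2 \cdot 273 \left(273 - 681\right)}{2 \cdot 273} - -182548 = \frac{1}{2} \cdot \frac{1}{273} \left(-25 - 681 + 2 \cdot 273 \left(-408\right)\right) + 182548 = \frac{1}{2} \cdot \frac{1}{273} \left(-25 - 681 - 222768\right) + 182548 = \frac{1}{2} \cdot \frac{1}{273} \left(-223474\right) + 182548 = - \frac{111737}{273} + 182548 = \frac{49723867}{273}$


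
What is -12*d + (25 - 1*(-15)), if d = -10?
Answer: 160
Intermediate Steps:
-12*d + (25 - 1*(-15)) = -12*(-10) + (25 - 1*(-15)) = 120 + (25 + 15) = 120 + 40 = 160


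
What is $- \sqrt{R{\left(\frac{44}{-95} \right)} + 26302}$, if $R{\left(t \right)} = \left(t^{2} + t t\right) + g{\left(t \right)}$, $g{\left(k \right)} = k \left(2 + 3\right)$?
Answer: $- \frac{\sqrt{237358522}}{95} \approx -162.17$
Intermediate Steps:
$g{\left(k \right)} = 5 k$ ($g{\left(k \right)} = k 5 = 5 k$)
$R{\left(t \right)} = 2 t^{2} + 5 t$ ($R{\left(t \right)} = \left(t^{2} + t t\right) + 5 t = \left(t^{2} + t^{2}\right) + 5 t = 2 t^{2} + 5 t$)
$- \sqrt{R{\left(\frac{44}{-95} \right)} + 26302} = - \sqrt{\frac{44}{-95} \left(5 + 2 \frac{44}{-95}\right) + 26302} = - \sqrt{44 \left(- \frac{1}{95}\right) \left(5 + 2 \cdot 44 \left(- \frac{1}{95}\right)\right) + 26302} = - \sqrt{- \frac{44 \left(5 + 2 \left(- \frac{44}{95}\right)\right)}{95} + 26302} = - \sqrt{- \frac{44 \left(5 - \frac{88}{95}\right)}{95} + 26302} = - \sqrt{\left(- \frac{44}{95}\right) \frac{387}{95} + 26302} = - \sqrt{- \frac{17028}{9025} + 26302} = - \sqrt{\frac{237358522}{9025}} = - \frac{\sqrt{237358522}}{95}$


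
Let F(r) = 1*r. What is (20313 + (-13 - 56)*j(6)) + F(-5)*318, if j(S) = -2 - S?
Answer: 19275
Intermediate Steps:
F(r) = r
(20313 + (-13 - 56)*j(6)) + F(-5)*318 = (20313 + (-13 - 56)*(-2 - 1*6)) - 5*318 = (20313 - 69*(-2 - 6)) - 1590 = (20313 - 69*(-8)) - 1590 = (20313 + 552) - 1590 = 20865 - 1590 = 19275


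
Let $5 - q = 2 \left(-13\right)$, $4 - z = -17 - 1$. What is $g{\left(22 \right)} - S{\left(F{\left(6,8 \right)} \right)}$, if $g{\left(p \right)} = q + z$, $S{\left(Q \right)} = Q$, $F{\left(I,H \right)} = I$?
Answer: $47$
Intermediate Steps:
$z = 22$ ($z = 4 - \left(-17 - 1\right) = 4 - -18 = 4 + 18 = 22$)
$q = 31$ ($q = 5 - 2 \left(-13\right) = 5 - -26 = 5 + 26 = 31$)
$g{\left(p \right)} = 53$ ($g{\left(p \right)} = 31 + 22 = 53$)
$g{\left(22 \right)} - S{\left(F{\left(6,8 \right)} \right)} = 53 - 6 = 47$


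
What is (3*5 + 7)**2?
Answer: 484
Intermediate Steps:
(3*5 + 7)**2 = (15 + 7)**2 = 22**2 = 484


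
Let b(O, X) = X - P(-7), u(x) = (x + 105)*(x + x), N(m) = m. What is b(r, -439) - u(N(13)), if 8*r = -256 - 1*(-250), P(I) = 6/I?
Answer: -24543/7 ≈ -3506.1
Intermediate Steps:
u(x) = 2*x*(105 + x) (u(x) = (105 + x)*(2*x) = 2*x*(105 + x))
r = -¾ (r = (-256 - 1*(-250))/8 = (-256 + 250)/8 = (⅛)*(-6) = -¾ ≈ -0.75000)
b(O, X) = 6/7 + X (b(O, X) = X - 6/(-7) = X - 6*(-1)/7 = X - 1*(-6/7) = X + 6/7 = 6/7 + X)
b(r, -439) - u(N(13)) = (6/7 - 439) - 2*13*(105 + 13) = -3067/7 - 2*13*118 = -3067/7 - 1*3068 = -3067/7 - 3068 = -24543/7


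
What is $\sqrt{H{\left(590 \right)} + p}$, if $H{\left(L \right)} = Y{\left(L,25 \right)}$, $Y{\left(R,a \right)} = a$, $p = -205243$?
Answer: $3 i \sqrt{22802} \approx 453.01 i$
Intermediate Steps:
$H{\left(L \right)} = 25$
$\sqrt{H{\left(590 \right)} + p} = \sqrt{25 - 205243} = \sqrt{-205218} = 3 i \sqrt{22802}$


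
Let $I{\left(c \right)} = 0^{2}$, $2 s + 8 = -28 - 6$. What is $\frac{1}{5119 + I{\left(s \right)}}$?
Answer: $\frac{1}{5119} \approx 0.00019535$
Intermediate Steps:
$s = -21$ ($s = -4 + \frac{-28 - 6}{2} = -4 + \frac{1}{2} \left(-34\right) = -4 - 17 = -21$)
$I{\left(c \right)} = 0$
$\frac{1}{5119 + I{\left(s \right)}} = \frac{1}{5119 + 0} = \frac{1}{5119}$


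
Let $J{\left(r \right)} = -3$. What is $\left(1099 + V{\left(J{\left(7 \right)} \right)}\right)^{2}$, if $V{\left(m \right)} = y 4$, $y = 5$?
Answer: $1252161$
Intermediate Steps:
$V{\left(m \right)} = 20$ ($V{\left(m \right)} = 5 \cdot 4 = 20$)
$\left(1099 + V{\left(J{\left(7 \right)} \right)}\right)^{2} = \left(1099 + 20\right)^{2} = 1119^{2} = 1252161$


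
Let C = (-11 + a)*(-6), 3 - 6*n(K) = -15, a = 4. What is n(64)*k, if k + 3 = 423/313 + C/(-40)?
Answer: -50679/6260 ≈ -8.0957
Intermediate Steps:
n(K) = 3 (n(K) = 1/2 - 1/6*(-15) = 1/2 + 5/2 = 3)
C = 42 (C = (-11 + 4)*(-6) = -7*(-6) = 42)
k = -16893/6260 (k = -3 + (423/313 + 42/(-40)) = -3 + (423*(1/313) + 42*(-1/40)) = -3 + (423/313 - 21/20) = -3 + 1887/6260 = -16893/6260 ≈ -2.6986)
n(64)*k = 3*(-16893/6260) = -50679/6260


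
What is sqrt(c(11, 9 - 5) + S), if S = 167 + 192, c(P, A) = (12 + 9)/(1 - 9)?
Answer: sqrt(5702)/4 ≈ 18.878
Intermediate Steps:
c(P, A) = -21/8 (c(P, A) = 21/(-8) = 21*(-1/8) = -21/8)
S = 359
sqrt(c(11, 9 - 5) + S) = sqrt(-21/8 + 359) = sqrt(2851/8) = sqrt(5702)/4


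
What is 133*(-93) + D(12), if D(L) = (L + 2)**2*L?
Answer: -10017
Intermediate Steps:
D(L) = L*(2 + L)**2 (D(L) = (2 + L)**2*L = L*(2 + L)**2)
133*(-93) + D(12) = 133*(-93) + 12*(2 + 12)**2 = -12369 + 12*14**2 = -12369 + 12*196 = -12369 + 2352 = -10017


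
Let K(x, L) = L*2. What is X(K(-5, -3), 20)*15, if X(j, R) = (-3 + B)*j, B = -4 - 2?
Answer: 810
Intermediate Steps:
B = -6
K(x, L) = 2*L
X(j, R) = -9*j (X(j, R) = (-3 - 6)*j = -9*j)
X(K(-5, -3), 20)*15 = -18*(-3)*15 = -9*(-6)*15 = 54*15 = 810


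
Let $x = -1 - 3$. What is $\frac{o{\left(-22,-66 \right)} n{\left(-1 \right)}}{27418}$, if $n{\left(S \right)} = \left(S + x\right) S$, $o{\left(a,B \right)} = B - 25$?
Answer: $- \frac{455}{27418} \approx -0.016595$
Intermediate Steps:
$o{\left(a,B \right)} = -25 + B$ ($o{\left(a,B \right)} = B - 25 = -25 + B$)
$x = -4$ ($x = -1 - 3 = -4$)
$n{\left(S \right)} = S \left(-4 + S\right)$ ($n{\left(S \right)} = \left(S - 4\right) S = \left(-4 + S\right) S = S \left(-4 + S\right)$)
$\frac{o{\left(-22,-66 \right)} n{\left(-1 \right)}}{27418} = \frac{\left(-25 - 66\right) \left(- (-4 - 1)\right)}{27418} = - 91 \left(\left(-1\right) \left(-5\right)\right) \frac{1}{27418} = \left(-91\right) 5 \cdot \frac{1}{27418} = \left(-455\right) \frac{1}{27418} = - \frac{455}{27418}$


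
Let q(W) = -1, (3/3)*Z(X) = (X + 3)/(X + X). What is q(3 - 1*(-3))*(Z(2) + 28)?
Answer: -117/4 ≈ -29.250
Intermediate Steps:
Z(X) = (3 + X)/(2*X) (Z(X) = (X + 3)/(X + X) = (3 + X)/((2*X)) = (3 + X)*(1/(2*X)) = (3 + X)/(2*X))
q(3 - 1*(-3))*(Z(2) + 28) = -((½)*(3 + 2)/2 + 28) = -((½)*(½)*5 + 28) = -(5/4 + 28) = -1*117/4 = -117/4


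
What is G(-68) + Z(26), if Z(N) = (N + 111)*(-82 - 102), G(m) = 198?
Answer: -25010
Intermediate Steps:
Z(N) = -20424 - 184*N (Z(N) = (111 + N)*(-184) = -20424 - 184*N)
G(-68) + Z(26) = 198 + (-20424 - 184*26) = 198 + (-20424 - 4784) = 198 - 25208 = -25010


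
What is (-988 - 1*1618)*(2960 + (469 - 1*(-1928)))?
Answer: -13960342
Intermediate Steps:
(-988 - 1*1618)*(2960 + (469 - 1*(-1928))) = (-988 - 1618)*(2960 + (469 + 1928)) = -2606*(2960 + 2397) = -2606*5357 = -13960342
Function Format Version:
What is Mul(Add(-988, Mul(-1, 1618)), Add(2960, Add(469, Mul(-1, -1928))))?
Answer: -13960342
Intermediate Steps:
Mul(Add(-988, Mul(-1, 1618)), Add(2960, Add(469, Mul(-1, -1928)))) = Mul(Add(-988, -1618), Add(2960, Add(469, 1928))) = Mul(-2606, Add(2960, 2397)) = Mul(-2606, 5357) = -13960342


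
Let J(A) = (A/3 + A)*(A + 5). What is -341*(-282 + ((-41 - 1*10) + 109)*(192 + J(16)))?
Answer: -12561758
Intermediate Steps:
J(A) = 4*A*(5 + A)/3 (J(A) = (A*(⅓) + A)*(5 + A) = (A/3 + A)*(5 + A) = (4*A/3)*(5 + A) = 4*A*(5 + A)/3)
-341*(-282 + ((-41 - 1*10) + 109)*(192 + J(16))) = -341*(-282 + ((-41 - 1*10) + 109)*(192 + (4/3)*16*(5 + 16))) = -341*(-282 + ((-41 - 10) + 109)*(192 + (4/3)*16*21)) = -341*(-282 + (-51 + 109)*(192 + 448)) = -341*(-282 + 58*640) = -341*(-282 + 37120) = -341*36838 = -12561758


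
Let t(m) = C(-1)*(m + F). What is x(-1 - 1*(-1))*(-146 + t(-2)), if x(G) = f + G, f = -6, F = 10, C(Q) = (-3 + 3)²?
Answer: 876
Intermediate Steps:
C(Q) = 0 (C(Q) = 0² = 0)
t(m) = 0 (t(m) = 0*(m + 10) = 0*(10 + m) = 0)
x(G) = -6 + G
x(-1 - 1*(-1))*(-146 + t(-2)) = (-6 + (-1 - 1*(-1)))*(-146 + 0) = (-6 + (-1 + 1))*(-146) = (-6 + 0)*(-146) = -6*(-146) = 876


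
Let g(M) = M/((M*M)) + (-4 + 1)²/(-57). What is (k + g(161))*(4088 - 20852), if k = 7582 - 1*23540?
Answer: 818351189304/3059 ≈ 2.6752e+8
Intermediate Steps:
k = -15958 (k = 7582 - 23540 = -15958)
g(M) = -3/19 + 1/M (g(M) = M/(M²) + (-3)²*(-1/57) = M/M² + 9*(-1/57) = 1/M - 3/19 = -3/19 + 1/M)
(k + g(161))*(4088 - 20852) = (-15958 + (-3/19 + 1/161))*(4088 - 20852) = (-15958 + (-3/19 + 1/161))*(-16764) = (-15958 - 464/3059)*(-16764) = -48815986/3059*(-16764) = 818351189304/3059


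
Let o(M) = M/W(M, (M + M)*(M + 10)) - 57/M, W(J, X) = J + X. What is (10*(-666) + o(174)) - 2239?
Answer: -190463351/21402 ≈ -8899.3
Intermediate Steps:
o(M) = -57/M + M/(M + 2*M*(10 + M)) (o(M) = M/(M + (M + M)*(M + 10)) - 57/M = M/(M + (2*M)*(10 + M)) - 57/M = M/(M + 2*M*(10 + M)) - 57/M = -57/M + M/(M + 2*M*(10 + M)))
(10*(-666) + o(174)) - 2239 = (10*(-666) + (-1197 - 113*174)/(174*(21 + 2*174))) - 2239 = (-6660 + (-1197 - 19662)/(174*(21 + 348))) - 2239 = (-6660 + (1/174)*(-20859)/369) - 2239 = (-6660 + (1/174)*(1/369)*(-20859)) - 2239 = (-6660 - 6953/21402) - 2239 = -142544273/21402 - 2239 = -190463351/21402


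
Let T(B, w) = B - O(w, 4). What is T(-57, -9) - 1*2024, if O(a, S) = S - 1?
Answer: -2084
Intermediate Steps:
O(a, S) = -1 + S
T(B, w) = -3 + B (T(B, w) = B - (-1 + 4) = B - 1*3 = B - 3 = -3 + B)
T(-57, -9) - 1*2024 = (-3 - 57) - 1*2024 = -60 - 2024 = -2084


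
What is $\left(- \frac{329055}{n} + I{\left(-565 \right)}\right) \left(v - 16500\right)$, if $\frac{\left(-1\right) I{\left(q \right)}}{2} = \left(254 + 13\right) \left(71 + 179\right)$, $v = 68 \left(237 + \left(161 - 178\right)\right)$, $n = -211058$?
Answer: $\frac{21695453737650}{105529} \approx 2.0559 \cdot 10^{8}$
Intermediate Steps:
$v = 14960$ ($v = 68 \left(237 + \left(161 - 178\right)\right) = 68 \left(237 - 17\right) = 68 \cdot 220 = 14960$)
$I{\left(q \right)} = -133500$ ($I{\left(q \right)} = - 2 \left(254 + 13\right) \left(71 + 179\right) = - 2 \cdot 267 \cdot 250 = \left(-2\right) 66750 = -133500$)
$\left(- \frac{329055}{n} + I{\left(-565 \right)}\right) \left(v - 16500\right) = \left(- \frac{329055}{-211058} - 133500\right) \left(14960 - 16500\right) = \left(\left(-329055\right) \left(- \frac{1}{211058}\right) - 133500\right) \left(14960 - 16500\right) = \left(\frac{329055}{211058} - 133500\right) \left(-1540\right) = \left(- \frac{28175913945}{211058}\right) \left(-1540\right) = \frac{21695453737650}{105529}$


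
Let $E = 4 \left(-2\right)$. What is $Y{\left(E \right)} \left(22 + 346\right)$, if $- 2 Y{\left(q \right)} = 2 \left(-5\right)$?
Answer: $1840$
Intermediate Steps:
$E = -8$
$Y{\left(q \right)} = 5$ ($Y{\left(q \right)} = - \frac{2 \left(-5\right)}{2} = \left(- \frac{1}{2}\right) \left(-10\right) = 5$)
$Y{\left(E \right)} \left(22 + 346\right) = 5 \left(22 + 346\right) = 5 \cdot 368 = 1840$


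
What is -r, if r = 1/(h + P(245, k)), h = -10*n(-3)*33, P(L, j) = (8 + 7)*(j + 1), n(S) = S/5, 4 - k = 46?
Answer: 1/417 ≈ 0.0023981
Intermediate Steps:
k = -42 (k = 4 - 1*46 = 4 - 46 = -42)
n(S) = S/5 (n(S) = S*(1/5) = S/5)
P(L, j) = 15 + 15*j (P(L, j) = 15*(1 + j) = 15 + 15*j)
h = 198 (h = -2*(-3)*33 = -10*(-3/5)*33 = 6*33 = 198)
r = -1/417 (r = 1/(198 + (15 + 15*(-42))) = 1/(198 + (15 - 630)) = 1/(198 - 615) = 1/(-417) = -1/417 ≈ -0.0023981)
-r = -1*(-1/417) = 1/417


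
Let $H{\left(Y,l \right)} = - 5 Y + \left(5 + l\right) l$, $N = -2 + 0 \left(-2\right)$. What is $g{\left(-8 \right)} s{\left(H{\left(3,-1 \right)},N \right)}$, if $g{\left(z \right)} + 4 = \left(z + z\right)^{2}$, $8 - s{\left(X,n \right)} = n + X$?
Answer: $7308$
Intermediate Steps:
$N = -2$ ($N = -2 + 0 = -2$)
$H{\left(Y,l \right)} = - 5 Y + l \left(5 + l\right)$
$s{\left(X,n \right)} = 8 - X - n$ ($s{\left(X,n \right)} = 8 - \left(n + X\right) = 8 - \left(X + n\right) = 8 - X - n$)
$g{\left(z \right)} = -4 + 4 z^{2}$ ($g{\left(z \right)} = -4 + \left(z + z\right)^{2} = -4 + \left(2 z\right)^{2} = -4 + 4 z^{2}$)
$g{\left(-8 \right)} s{\left(H{\left(3,-1 \right)},N \right)} = \left(-4 + 4 \left(-8\right)^{2}\right) \left(8 - \left(\left(-1\right)^{2} - 15 + 5 \left(-1\right)\right) - -2\right) = \left(-4 + 4 \cdot 64\right) \left(8 - \left(1 - 15 - 5\right) + 2\right) = \left(-4 + 256\right) \left(8 - -19 + 2\right) = 252 \left(8 + 19 + 2\right) = 252 \cdot 29 = 7308$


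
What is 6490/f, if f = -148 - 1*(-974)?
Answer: 55/7 ≈ 7.8571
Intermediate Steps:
f = 826 (f = -148 + 974 = 826)
6490/f = 6490/826 = 6490*(1/826) = 55/7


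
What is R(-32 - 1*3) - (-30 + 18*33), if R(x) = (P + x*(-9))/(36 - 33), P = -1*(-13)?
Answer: -1364/3 ≈ -454.67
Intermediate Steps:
P = 13
R(x) = 13/3 - 3*x (R(x) = (13 + x*(-9))/(36 - 33) = (13 - 9*x)/3 = (13 - 9*x)*(⅓) = 13/3 - 3*x)
R(-32 - 1*3) - (-30 + 18*33) = (13/3 - 3*(-32 - 1*3)) - (-30 + 18*33) = (13/3 - 3*(-32 - 3)) - (-30 + 594) = (13/3 - 3*(-35)) - 1*564 = (13/3 + 105) - 564 = 328/3 - 564 = -1364/3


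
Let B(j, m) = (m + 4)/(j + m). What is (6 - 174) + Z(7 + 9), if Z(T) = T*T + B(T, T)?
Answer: 709/8 ≈ 88.625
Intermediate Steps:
B(j, m) = (4 + m)/(j + m)
Z(T) = T**2 + (4 + T)/(2*T) (Z(T) = T*T + (4 + T)/(T + T) = T**2 + (4 + T)/((2*T)) = T**2 + (1/(2*T))*(4 + T) = T**2 + (4 + T)/(2*T))
(6 - 174) + Z(7 + 9) = (6 - 174) + (2 + (7 + 9)**3 + (7 + 9)/2)/(7 + 9) = -168 + (2 + 16**3 + (1/2)*16)/16 = -168 + (2 + 4096 + 8)/16 = -168 + (1/16)*4106 = -168 + 2053/8 = 709/8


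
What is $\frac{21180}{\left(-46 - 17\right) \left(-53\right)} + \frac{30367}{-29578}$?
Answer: $\frac{175022209}{32920314} \approx 5.3165$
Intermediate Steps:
$\frac{21180}{\left(-46 - 17\right) \left(-53\right)} + \frac{30367}{-29578} = \frac{21180}{\left(-63\right) \left(-53\right)} + 30367 \left(- \frac{1}{29578}\right) = \frac{21180}{3339} - \frac{30367}{29578} = 21180 \cdot \frac{1}{3339} - \frac{30367}{29578} = \frac{7060}{1113} - \frac{30367}{29578} = \frac{175022209}{32920314}$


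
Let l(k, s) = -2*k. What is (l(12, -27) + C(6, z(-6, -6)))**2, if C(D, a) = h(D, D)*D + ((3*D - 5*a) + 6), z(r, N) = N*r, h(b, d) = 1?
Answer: 30276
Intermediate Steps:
C(D, a) = 6 - 5*a + 4*D (C(D, a) = 1*D + ((3*D - 5*a) + 6) = D + ((-5*a + 3*D) + 6) = D + (6 - 5*a + 3*D) = 6 - 5*a + 4*D)
(l(12, -27) + C(6, z(-6, -6)))**2 = (-2*12 + (6 - (-30)*(-6) + 4*6))**2 = (-24 + (6 - 5*36 + 24))**2 = (-24 + (6 - 180 + 24))**2 = (-24 - 150)**2 = (-174)**2 = 30276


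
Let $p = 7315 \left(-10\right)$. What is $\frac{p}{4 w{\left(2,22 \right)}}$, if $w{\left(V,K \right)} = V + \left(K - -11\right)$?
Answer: $- \frac{1045}{2} \approx -522.5$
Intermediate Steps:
$w{\left(V,K \right)} = 11 + K + V$ ($w{\left(V,K \right)} = V + \left(K + 11\right) = V + \left(11 + K\right) = 11 + K + V$)
$p = -73150$
$\frac{p}{4 w{\left(2,22 \right)}} = - \frac{73150}{4 \left(11 + 22 + 2\right)} = - \frac{73150}{4 \cdot 35} = - \frac{73150}{140} = \left(-73150\right) \frac{1}{140} = - \frac{1045}{2}$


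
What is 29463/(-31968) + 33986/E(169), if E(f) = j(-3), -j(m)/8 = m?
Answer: 15079963/10656 ≈ 1415.2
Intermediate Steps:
j(m) = -8*m
E(f) = 24 (E(f) = -8*(-3) = 24)
29463/(-31968) + 33986/E(169) = 29463/(-31968) + 33986/24 = 29463*(-1/31968) + 33986*(1/24) = -9821/10656 + 16993/12 = 15079963/10656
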